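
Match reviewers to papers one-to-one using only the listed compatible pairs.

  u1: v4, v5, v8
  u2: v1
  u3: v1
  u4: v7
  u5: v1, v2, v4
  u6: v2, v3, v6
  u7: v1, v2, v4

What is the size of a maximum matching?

6

Unit-capacity flow: source→left, listed edges, right→sink; max matching = max flow.
Augmenting path u1→v4 (+1); matched 1.
Augmenting path u2→v1 (+1); matched 2.
Augmenting path u4→v7 (+1); matched 3.
Augmenting path u5→v2 (+1); matched 4.
Augmenting path u6→v3 (+1); matched 5.
Augmenting path u7→v4→u1→v5 (+1); matched 6.
No augmenting path remains; maximum matching = 6.
König certificate: {u1, u4, u5, u6, u7, v1} is a vertex cover of size 6 (every listed pair touches it), so no matching can be larger.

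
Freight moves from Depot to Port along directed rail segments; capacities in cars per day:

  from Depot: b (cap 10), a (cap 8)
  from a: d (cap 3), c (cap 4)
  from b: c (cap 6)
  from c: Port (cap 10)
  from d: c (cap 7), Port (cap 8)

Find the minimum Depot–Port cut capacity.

13

Augment Depot→a→c→Port: bottleneck 4, flow now 4.
Augment Depot→a→d→Port: bottleneck 3, flow now 7.
Augment Depot→b→c→Port: bottleneck 6, flow now 13.
No augmenting path remains; maximum flow = 13.
By max-flow min-cut, the minimum cut capacity equals the max flow.
In the residual graph, reachable from Depot: {Depot, a, b}.
Min-cut edges: a→c (4), a→d (3), b→c (6); capacity 4 + 3 + 6 = 13.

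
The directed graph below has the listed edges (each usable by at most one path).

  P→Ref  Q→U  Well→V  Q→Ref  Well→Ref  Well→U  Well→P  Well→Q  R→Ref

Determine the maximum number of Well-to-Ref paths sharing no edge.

Assign every edge capacity 1; by Menger, the answer equals the max flow.
Path Well→Ref (+1); total 1.
Path Well→P→Ref (+1); total 2.
Path Well→Q→Ref (+1); total 3.
No residual Well→Ref path; max flow = 3.
Certifying cut of size 3: {Well→P, Well→Q, Well→Ref}.

3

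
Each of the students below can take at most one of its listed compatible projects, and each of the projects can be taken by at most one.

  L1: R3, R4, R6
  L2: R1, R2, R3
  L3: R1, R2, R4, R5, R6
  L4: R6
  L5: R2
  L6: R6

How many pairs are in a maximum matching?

5

Unit-capacity flow: source→left, listed edges, right→sink; max matching = max flow.
Augmenting path L1→R3 (+1); matched 1.
Augmenting path L2→R1 (+1); matched 2.
Augmenting path L3→R2 (+1); matched 3.
Augmenting path L4→R6 (+1); matched 4.
Augmenting path L5→R2→L3→R4 (+1); matched 5.
No augmenting path remains; maximum matching = 5.
König certificate: {L1, L2, L3, L5, R6} is a vertex cover of size 5 (every listed pair touches it), so no matching can be larger.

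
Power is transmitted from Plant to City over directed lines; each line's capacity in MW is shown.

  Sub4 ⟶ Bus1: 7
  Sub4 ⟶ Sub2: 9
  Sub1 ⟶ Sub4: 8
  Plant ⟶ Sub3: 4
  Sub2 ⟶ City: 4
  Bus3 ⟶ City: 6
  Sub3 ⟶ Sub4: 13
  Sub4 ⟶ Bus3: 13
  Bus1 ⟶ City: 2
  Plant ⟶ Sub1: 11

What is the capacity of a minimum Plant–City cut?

12

Augment Plant→Sub3→Sub4→Bus3→City: bottleneck 4, flow now 4.
Augment Plant→Sub1→Sub4→Bus3→City: bottleneck 2, flow now 6.
Augment Plant→Sub1→Sub4→Sub2→City: bottleneck 4, flow now 10.
Augment Plant→Sub1→Sub4→Bus1→City: bottleneck 2, flow now 12.
No augmenting path remains; maximum flow = 12.
By max-flow min-cut, the minimum cut capacity equals the max flow.
In the residual graph, reachable from Plant: {Plant, Sub1}.
Min-cut edges: Plant→Sub3 (4), Sub1→Sub4 (8); capacity 4 + 8 = 12.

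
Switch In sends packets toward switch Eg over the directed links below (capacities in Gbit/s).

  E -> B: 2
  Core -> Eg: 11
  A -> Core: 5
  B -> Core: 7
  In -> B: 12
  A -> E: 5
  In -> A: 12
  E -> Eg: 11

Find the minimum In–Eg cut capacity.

Augment In→B→Core→Eg: bottleneck 7, flow now 7.
Augment In→A→E→Eg: bottleneck 5, flow now 12.
Augment In→A→Core→Eg: bottleneck 4, flow now 16.
No augmenting path remains; maximum flow = 16.
By max-flow min-cut, the minimum cut capacity equals the max flow.
In the residual graph, reachable from In: {In, B, A, Core}.
Min-cut edges: A→E (5), Core→Eg (11); capacity 5 + 11 = 16.

16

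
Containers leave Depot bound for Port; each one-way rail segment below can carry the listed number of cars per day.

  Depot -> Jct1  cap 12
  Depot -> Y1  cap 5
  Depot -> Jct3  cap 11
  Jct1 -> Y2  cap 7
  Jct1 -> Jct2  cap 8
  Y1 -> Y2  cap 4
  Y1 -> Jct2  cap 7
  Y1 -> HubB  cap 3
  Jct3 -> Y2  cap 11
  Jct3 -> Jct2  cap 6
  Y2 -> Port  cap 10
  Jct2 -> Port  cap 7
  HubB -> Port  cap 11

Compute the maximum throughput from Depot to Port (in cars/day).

Augment Depot→Jct1→Y2→Port: bottleneck 7, flow now 7.
Augment Depot→Jct1→Jct2→Port: bottleneck 5, flow now 12.
Augment Depot→Y1→Y2→Port: bottleneck 3, flow now 15.
Augment Depot→Y1→Jct2→Port: bottleneck 2, flow now 17.
Augment Depot→Jct3→Y2→Y1→HubB→Port: bottleneck 3, flow now 20. (uses reverse residual edge)
No augmenting path remains; maximum flow = 20.
In the residual graph, reachable from Depot: {Depot, Jct1, Y1, Jct3, Y2, Jct2}.
Min-cut edges: Y1→HubB (3), Y2→Port (10), Jct2→Port (7); capacity 3 + 10 + 7 = 20.
This cut is saturated, so no flow can exceed 20.

20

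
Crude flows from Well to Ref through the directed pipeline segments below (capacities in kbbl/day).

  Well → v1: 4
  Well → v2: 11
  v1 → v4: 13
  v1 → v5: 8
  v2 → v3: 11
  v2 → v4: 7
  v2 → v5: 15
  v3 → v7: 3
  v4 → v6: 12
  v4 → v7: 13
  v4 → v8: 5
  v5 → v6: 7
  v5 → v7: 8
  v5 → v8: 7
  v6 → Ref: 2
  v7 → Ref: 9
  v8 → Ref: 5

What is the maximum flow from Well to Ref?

Augment Well→v1→v4→v6→Ref: bottleneck 2, flow now 2.
Augment Well→v1→v4→v7→Ref: bottleneck 2, flow now 4.
Augment Well→v2→v3→v7→Ref: bottleneck 3, flow now 7.
Augment Well→v2→v4→v7→Ref: bottleneck 4, flow now 11.
Augment Well→v2→v4→v8→Ref: bottleneck 3, flow now 14.
Augment Well→v2→v5→v8→Ref: bottleneck 1, flow now 15.
No augmenting path remains; maximum flow = 15.
In the residual graph, reachable from Well: {Well}.
Min-cut edges: Well→v1 (4), Well→v2 (11); capacity 4 + 11 = 15.
This cut is saturated, so no flow can exceed 15.

15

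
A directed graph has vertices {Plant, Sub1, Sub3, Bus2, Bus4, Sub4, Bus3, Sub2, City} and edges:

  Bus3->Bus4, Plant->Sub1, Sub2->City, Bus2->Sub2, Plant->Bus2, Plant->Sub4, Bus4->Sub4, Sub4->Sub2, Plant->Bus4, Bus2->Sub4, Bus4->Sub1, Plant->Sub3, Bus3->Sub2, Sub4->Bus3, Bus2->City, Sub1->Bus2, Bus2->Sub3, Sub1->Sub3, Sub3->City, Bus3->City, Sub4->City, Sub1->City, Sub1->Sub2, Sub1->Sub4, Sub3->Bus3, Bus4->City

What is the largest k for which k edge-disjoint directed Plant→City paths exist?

Assign every edge capacity 1; by Menger, the answer equals the max flow.
Path Plant→Sub1→City (+1); total 1.
Path Plant→Sub3→City (+1); total 2.
Path Plant→Bus2→City (+1); total 3.
Path Plant→Bus4→City (+1); total 4.
Path Plant→Sub4→City (+1); total 5.
No residual Plant→City path; max flow = 5.
Certifying cut of size 5: {Plant→Bus2, Plant→Bus4, Plant→Sub1, Plant→Sub3, Plant→Sub4}.

5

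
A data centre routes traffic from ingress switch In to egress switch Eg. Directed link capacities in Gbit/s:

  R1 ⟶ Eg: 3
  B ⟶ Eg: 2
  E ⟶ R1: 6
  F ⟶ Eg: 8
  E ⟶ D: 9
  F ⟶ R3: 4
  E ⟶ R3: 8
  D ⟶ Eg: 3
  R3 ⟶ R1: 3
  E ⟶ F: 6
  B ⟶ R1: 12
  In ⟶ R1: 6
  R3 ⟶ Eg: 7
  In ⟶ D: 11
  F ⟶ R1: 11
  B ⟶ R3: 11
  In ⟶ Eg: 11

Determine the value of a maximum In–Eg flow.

17

Augment In→Eg: bottleneck 11, flow now 11.
Augment In→D→Eg: bottleneck 3, flow now 14.
Augment In→R1→Eg: bottleneck 3, flow now 17.
No augmenting path remains; maximum flow = 17.
In the residual graph, reachable from In: {In, D, R1}.
Min-cut edges: In→Eg (11), D→Eg (3), R1→Eg (3); capacity 11 + 3 + 3 = 17.
This cut is saturated, so no flow can exceed 17.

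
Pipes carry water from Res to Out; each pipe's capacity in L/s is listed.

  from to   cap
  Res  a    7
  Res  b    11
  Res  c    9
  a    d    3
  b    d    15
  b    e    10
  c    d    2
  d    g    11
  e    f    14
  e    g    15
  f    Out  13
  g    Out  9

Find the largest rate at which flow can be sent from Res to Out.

16

Augment Res→a→d→g→Out: bottleneck 3, flow now 3.
Augment Res→b→d→g→Out: bottleneck 6, flow now 9.
Augment Res→b→e→f→Out: bottleneck 5, flow now 14.
Augment Res→c→d→b→e→f→Out: bottleneck 2, flow now 16. (uses reverse residual edge)
No augmenting path remains; maximum flow = 16.
In the residual graph, reachable from Res: {Res, a, c}.
Min-cut edges: Res→b (11), a→d (3), c→d (2); capacity 11 + 3 + 2 = 16.
This cut is saturated, so no flow can exceed 16.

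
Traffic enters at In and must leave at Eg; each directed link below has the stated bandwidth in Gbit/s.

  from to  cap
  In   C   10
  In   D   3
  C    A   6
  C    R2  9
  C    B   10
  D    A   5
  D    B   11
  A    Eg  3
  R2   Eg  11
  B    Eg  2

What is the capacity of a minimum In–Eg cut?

Augment In→C→A→Eg: bottleneck 3, flow now 3.
Augment In→C→R2→Eg: bottleneck 7, flow now 10.
Augment In→D→B→Eg: bottleneck 2, flow now 12.
Augment In→D→A→C→R2→Eg: bottleneck 1, flow now 13. (uses reverse residual edge)
No augmenting path remains; maximum flow = 13.
By max-flow min-cut, the minimum cut capacity equals the max flow.
In the residual graph, reachable from In: {In}.
Min-cut edges: In→C (10), In→D (3); capacity 10 + 3 = 13.

13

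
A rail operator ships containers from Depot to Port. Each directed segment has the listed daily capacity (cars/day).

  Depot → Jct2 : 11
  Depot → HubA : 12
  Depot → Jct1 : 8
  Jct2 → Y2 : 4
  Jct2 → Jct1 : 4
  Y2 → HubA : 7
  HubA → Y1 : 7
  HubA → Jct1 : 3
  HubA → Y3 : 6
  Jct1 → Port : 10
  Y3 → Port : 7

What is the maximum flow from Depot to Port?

Augment Depot→Jct1→Port: bottleneck 8, flow now 8.
Augment Depot→Jct2→Jct1→Port: bottleneck 2, flow now 10.
Augment Depot→HubA→Y3→Port: bottleneck 6, flow now 16.
No augmenting path remains; maximum flow = 16.
In the residual graph, reachable from Depot: {Depot, Jct2, Y2, HubA, Y1, Jct1}.
Min-cut edges: HubA→Y3 (6), Jct1→Port (10); capacity 6 + 10 = 16.
This cut is saturated, so no flow can exceed 16.

16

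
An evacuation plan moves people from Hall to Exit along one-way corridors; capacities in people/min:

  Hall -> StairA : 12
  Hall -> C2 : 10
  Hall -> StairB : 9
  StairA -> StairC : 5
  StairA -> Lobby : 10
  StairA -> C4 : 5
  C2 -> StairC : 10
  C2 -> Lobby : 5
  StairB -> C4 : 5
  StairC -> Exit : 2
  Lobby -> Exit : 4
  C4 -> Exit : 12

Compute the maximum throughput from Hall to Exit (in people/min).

Augment Hall→StairA→StairC→Exit: bottleneck 2, flow now 2.
Augment Hall→StairA→Lobby→Exit: bottleneck 4, flow now 6.
Augment Hall→StairA→C4→Exit: bottleneck 5, flow now 11.
Augment Hall→StairB→C4→Exit: bottleneck 5, flow now 16.
No augmenting path remains; maximum flow = 16.
In the residual graph, reachable from Hall: {Hall, StairA, C2, StairB, StairC, Lobby}.
Min-cut edges: StairA→C4 (5), StairB→C4 (5), StairC→Exit (2), Lobby→Exit (4); capacity 5 + 5 + 2 + 4 = 16.
This cut is saturated, so no flow can exceed 16.

16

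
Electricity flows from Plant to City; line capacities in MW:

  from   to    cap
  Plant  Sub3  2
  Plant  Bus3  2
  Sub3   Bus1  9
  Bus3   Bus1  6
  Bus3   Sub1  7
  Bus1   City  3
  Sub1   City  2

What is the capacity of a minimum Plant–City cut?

Augment Plant→Sub3→Bus1→City: bottleneck 2, flow now 2.
Augment Plant→Bus3→Bus1→City: bottleneck 1, flow now 3.
Augment Plant→Bus3→Sub1→City: bottleneck 1, flow now 4.
No augmenting path remains; maximum flow = 4.
By max-flow min-cut, the minimum cut capacity equals the max flow.
In the residual graph, reachable from Plant: {Plant}.
Min-cut edges: Plant→Sub3 (2), Plant→Bus3 (2); capacity 2 + 2 = 4.

4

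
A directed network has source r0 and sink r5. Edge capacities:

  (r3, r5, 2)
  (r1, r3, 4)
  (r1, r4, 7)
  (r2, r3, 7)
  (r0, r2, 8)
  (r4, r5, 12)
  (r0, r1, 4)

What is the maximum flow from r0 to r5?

Augment r0→r1→r3→r5: bottleneck 2, flow now 2.
Augment r0→r1→r4→r5: bottleneck 2, flow now 4.
Augment r0→r2→r3→r1→r4→r5: bottleneck 2, flow now 6. (uses reverse residual edge)
No augmenting path remains; maximum flow = 6.
In the residual graph, reachable from r0: {r0, r2, r3}.
Min-cut edges: r0→r1 (4), r3→r5 (2); capacity 4 + 2 = 6.
This cut is saturated, so no flow can exceed 6.

6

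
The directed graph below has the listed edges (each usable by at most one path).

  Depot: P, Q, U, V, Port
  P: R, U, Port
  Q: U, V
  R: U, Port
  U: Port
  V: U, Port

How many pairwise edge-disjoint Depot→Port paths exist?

4

Assign every edge capacity 1; by Menger, the answer equals the max flow.
Path Depot→Port (+1); total 1.
Path Depot→P→Port (+1); total 2.
Path Depot→U→Port (+1); total 3.
Path Depot→V→Port (+1); total 4.
No residual Depot→Port path; max flow = 4.
Certifying cut of size 4: {Depot→P, Depot→Port, U→Port, V→Port}.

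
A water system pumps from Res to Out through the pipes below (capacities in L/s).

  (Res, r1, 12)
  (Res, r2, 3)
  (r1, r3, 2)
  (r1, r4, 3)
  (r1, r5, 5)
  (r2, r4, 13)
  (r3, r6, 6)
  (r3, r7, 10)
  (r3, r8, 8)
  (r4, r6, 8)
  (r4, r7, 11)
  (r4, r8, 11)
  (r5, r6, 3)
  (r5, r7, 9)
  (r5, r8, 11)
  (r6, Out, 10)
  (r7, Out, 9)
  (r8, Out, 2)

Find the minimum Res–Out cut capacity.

13

Augment Res→r1→r3→r6→Out: bottleneck 2, flow now 2.
Augment Res→r1→r4→r6→Out: bottleneck 3, flow now 5.
Augment Res→r1→r5→r6→Out: bottleneck 3, flow now 8.
Augment Res→r1→r5→r7→Out: bottleneck 2, flow now 10.
Augment Res→r2→r4→r6→Out: bottleneck 2, flow now 12.
Augment Res→r2→r4→r7→Out: bottleneck 1, flow now 13.
No augmenting path remains; maximum flow = 13.
By max-flow min-cut, the minimum cut capacity equals the max flow.
In the residual graph, reachable from Res: {Res, r1}.
Min-cut edges: Res→r2 (3), r1→r3 (2), r1→r4 (3), r1→r5 (5); capacity 3 + 2 + 3 + 5 = 13.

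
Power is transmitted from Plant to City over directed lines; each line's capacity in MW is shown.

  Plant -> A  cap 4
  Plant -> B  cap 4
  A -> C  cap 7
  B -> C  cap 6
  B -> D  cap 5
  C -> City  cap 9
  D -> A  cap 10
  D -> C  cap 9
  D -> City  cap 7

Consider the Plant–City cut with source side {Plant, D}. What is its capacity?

34

Edges leaving {Plant, D}: Plant→A (4), Plant→B (4), D→A (10), D→C (9), D→City (7).
Cut capacity = 4 + 4 + 10 + 9 + 7 = 34.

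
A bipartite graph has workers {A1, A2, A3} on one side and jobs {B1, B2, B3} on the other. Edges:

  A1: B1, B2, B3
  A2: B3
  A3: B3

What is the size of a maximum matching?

2

Unit-capacity flow: source→left, listed edges, right→sink; max matching = max flow.
Augmenting path A1→B1 (+1); matched 1.
Augmenting path A2→B3 (+1); matched 2.
No augmenting path remains; maximum matching = 2.
König certificate: {A1, B3} is a vertex cover of size 2 (every listed pair touches it), so no matching can be larger.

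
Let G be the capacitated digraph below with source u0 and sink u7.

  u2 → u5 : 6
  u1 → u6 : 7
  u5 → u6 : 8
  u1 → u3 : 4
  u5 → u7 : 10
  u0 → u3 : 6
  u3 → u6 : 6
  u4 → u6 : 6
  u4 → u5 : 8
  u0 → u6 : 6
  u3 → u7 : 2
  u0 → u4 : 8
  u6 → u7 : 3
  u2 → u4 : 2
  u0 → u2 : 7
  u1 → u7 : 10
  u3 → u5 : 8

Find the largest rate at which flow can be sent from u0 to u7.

Augment u0→u3→u7: bottleneck 2, flow now 2.
Augment u0→u6→u7: bottleneck 3, flow now 5.
Augment u0→u2→u5→u7: bottleneck 6, flow now 11.
Augment u0→u3→u5→u7: bottleneck 4, flow now 15.
No augmenting path remains; maximum flow = 15.
In the residual graph, reachable from u0: {u0, u2, u3, u4, u5, u6}.
Min-cut edges: u3→u7 (2), u5→u7 (10), u6→u7 (3); capacity 2 + 10 + 3 = 15.
This cut is saturated, so no flow can exceed 15.

15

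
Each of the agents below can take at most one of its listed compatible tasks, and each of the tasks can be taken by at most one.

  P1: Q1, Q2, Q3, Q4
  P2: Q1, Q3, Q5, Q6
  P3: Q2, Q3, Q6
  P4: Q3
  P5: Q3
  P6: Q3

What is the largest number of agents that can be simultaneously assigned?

4

Unit-capacity flow: source→left, listed edges, right→sink; max matching = max flow.
Augmenting path P1→Q1 (+1); matched 1.
Augmenting path P2→Q3 (+1); matched 2.
Augmenting path P3→Q2 (+1); matched 3.
Augmenting path P4→Q3→P2→Q5 (+1); matched 4.
No augmenting path remains; maximum matching = 4.
König certificate: {P1, P2, P3, Q3} is a vertex cover of size 4 (every listed pair touches it), so no matching can be larger.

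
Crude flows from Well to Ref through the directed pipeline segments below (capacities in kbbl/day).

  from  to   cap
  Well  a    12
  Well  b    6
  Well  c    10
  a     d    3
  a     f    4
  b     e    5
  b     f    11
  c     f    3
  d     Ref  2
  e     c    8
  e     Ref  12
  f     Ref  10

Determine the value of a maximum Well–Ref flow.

15

Augment Well→a→d→Ref: bottleneck 2, flow now 2.
Augment Well→a→f→Ref: bottleneck 4, flow now 6.
Augment Well→b→e→Ref: bottleneck 5, flow now 11.
Augment Well→b→f→Ref: bottleneck 1, flow now 12.
Augment Well→c→f→Ref: bottleneck 3, flow now 15.
No augmenting path remains; maximum flow = 15.
In the residual graph, reachable from Well: {Well, a, c, d}.
Min-cut edges: Well→b (6), a→f (4), c→f (3), d→Ref (2); capacity 6 + 4 + 3 + 2 = 15.
This cut is saturated, so no flow can exceed 15.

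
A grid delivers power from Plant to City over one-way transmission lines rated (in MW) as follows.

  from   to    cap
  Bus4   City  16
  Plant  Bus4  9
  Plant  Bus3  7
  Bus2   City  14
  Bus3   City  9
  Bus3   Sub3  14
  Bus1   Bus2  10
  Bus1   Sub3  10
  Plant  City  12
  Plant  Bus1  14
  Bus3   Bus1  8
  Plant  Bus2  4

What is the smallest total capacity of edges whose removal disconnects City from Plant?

42

Augment Plant→City: bottleneck 12, flow now 12.
Augment Plant→Bus3→City: bottleneck 7, flow now 19.
Augment Plant→Bus2→City: bottleneck 4, flow now 23.
Augment Plant→Bus4→City: bottleneck 9, flow now 32.
Augment Plant→Bus1→Bus2→City: bottleneck 10, flow now 42.
No augmenting path remains; maximum flow = 42.
By max-flow min-cut, the minimum cut capacity equals the max flow.
In the residual graph, reachable from Plant: {Plant, Bus1, Sub3}.
Min-cut edges: Plant→Bus3 (7), Plant→Bus2 (4), Plant→Bus4 (9), Plant→City (12), Bus1→Bus2 (10); capacity 7 + 4 + 9 + 12 + 10 = 42.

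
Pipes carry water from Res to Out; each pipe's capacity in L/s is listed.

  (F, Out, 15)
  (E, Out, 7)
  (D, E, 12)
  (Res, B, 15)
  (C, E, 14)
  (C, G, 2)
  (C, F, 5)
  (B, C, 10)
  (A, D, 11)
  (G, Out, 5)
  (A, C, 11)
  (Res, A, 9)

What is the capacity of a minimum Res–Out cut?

Augment Res→A→C→E→Out: bottleneck 7, flow now 7.
Augment Res→A→C→F→Out: bottleneck 2, flow now 9.
Augment Res→B→C→F→Out: bottleneck 3, flow now 12.
Augment Res→B→C→G→Out: bottleneck 2, flow now 14.
No augmenting path remains; maximum flow = 14.
By max-flow min-cut, the minimum cut capacity equals the max flow.
In the residual graph, reachable from Res: {Res, A, B, C, D, E}.
Min-cut edges: C→F (5), C→G (2), E→Out (7); capacity 5 + 2 + 7 = 14.

14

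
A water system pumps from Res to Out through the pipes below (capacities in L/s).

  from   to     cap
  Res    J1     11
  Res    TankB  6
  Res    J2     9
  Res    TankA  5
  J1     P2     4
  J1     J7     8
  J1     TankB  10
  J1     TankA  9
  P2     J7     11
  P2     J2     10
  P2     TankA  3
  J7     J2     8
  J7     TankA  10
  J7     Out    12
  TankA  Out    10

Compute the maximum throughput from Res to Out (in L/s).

Augment Res→TankA→Out: bottleneck 5, flow now 5.
Augment Res→J1→J7→Out: bottleneck 8, flow now 13.
Augment Res→J1→TankA→Out: bottleneck 3, flow now 16.
No augmenting path remains; maximum flow = 16.
In the residual graph, reachable from Res: {Res, TankB, J2}.
Min-cut edges: Res→J1 (11), Res→TankA (5); capacity 11 + 5 = 16.
This cut is saturated, so no flow can exceed 16.

16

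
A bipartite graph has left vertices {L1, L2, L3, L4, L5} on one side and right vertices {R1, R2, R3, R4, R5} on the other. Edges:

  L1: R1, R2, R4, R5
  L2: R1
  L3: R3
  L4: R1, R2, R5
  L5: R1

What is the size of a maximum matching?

4

Unit-capacity flow: source→left, listed edges, right→sink; max matching = max flow.
Augmenting path L1→R1 (+1); matched 1.
Augmenting path L3→R3 (+1); matched 2.
Augmenting path L4→R2 (+1); matched 3.
Augmenting path L2→R1→L1→R4 (+1); matched 4.
No augmenting path remains; maximum matching = 4.
König certificate: {L1, L3, L4, R1} is a vertex cover of size 4 (every listed pair touches it), so no matching can be larger.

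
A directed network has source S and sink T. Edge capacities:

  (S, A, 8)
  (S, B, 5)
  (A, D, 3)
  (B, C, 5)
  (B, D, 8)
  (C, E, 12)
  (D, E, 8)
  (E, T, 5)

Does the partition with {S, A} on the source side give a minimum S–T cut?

Given cut capacity: 5 + 3 = 8.
Augment S→A→D→E→T: bottleneck 3, flow now 3.
Augment S→B→C→E→T: bottleneck 2, flow now 5.
No augmenting path remains; maximum flow = 5.
In the residual graph, reachable from S: {S, A, B, C, D, E}.
Min-cut edges: E→T (5); capacity 5 = 5.
Cut capacity 8 exceeds the max flow 5, so it is not minimum.

No — its capacity is 8, but the minimum cut has capacity 5.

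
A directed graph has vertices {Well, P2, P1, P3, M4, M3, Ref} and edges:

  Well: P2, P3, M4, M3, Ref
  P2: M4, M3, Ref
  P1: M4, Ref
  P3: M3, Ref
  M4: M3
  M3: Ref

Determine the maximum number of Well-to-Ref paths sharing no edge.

4

Assign every edge capacity 1; by Menger, the answer equals the max flow.
Path Well→Ref (+1); total 1.
Path Well→P2→Ref (+1); total 2.
Path Well→P3→Ref (+1); total 3.
Path Well→M3→Ref (+1); total 4.
No residual Well→Ref path; max flow = 4.
Certifying cut of size 4: {M3→Ref, Well→P2, Well→P3, Well→Ref}.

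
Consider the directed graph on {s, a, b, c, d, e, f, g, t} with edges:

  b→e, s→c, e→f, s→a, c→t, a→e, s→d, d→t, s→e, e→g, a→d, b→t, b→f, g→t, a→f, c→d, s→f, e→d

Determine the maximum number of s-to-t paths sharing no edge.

Assign every edge capacity 1; by Menger, the answer equals the max flow.
Path s→c→t (+1); total 1.
Path s→d→t (+1); total 2.
Path s→e→g→t (+1); total 3.
No residual s→t path; max flow = 3.
Certifying cut of size 3: {d→t, e→g, s→c}.

3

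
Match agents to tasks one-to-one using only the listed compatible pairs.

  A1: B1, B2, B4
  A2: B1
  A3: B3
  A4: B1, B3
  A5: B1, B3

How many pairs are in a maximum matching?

3

Unit-capacity flow: source→left, listed edges, right→sink; max matching = max flow.
Augmenting path A1→B1 (+1); matched 1.
Augmenting path A3→B3 (+1); matched 2.
Augmenting path A2→B1→A1→B2 (+1); matched 3.
No augmenting path remains; maximum matching = 3.
König certificate: {A1, B1, B3} is a vertex cover of size 3 (every listed pair touches it), so no matching can be larger.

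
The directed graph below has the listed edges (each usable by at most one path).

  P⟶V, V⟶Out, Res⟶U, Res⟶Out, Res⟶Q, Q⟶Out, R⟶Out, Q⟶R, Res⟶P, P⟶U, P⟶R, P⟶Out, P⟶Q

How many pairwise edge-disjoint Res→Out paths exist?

3

Assign every edge capacity 1; by Menger, the answer equals the max flow.
Path Res→Out (+1); total 1.
Path Res→P→Out (+1); total 2.
Path Res→Q→Out (+1); total 3.
No residual Res→Out path; max flow = 3.
Certifying cut of size 3: {Res→Out, Res→P, Res→Q}.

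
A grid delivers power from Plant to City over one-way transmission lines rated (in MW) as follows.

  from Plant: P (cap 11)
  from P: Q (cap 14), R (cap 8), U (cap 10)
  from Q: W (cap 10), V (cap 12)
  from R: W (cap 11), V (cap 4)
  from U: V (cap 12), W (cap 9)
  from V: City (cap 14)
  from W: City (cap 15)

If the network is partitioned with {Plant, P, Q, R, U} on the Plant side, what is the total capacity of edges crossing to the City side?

58

Edges leaving {Plant, P, Q, R, U}: Q→V (12), Q→W (10), R→V (4), R→W (11), U→V (12), U→W (9).
Cut capacity = 12 + 10 + 4 + 11 + 12 + 9 = 58.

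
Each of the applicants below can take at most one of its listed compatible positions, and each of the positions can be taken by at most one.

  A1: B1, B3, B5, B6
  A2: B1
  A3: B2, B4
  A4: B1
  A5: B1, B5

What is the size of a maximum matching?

4

Unit-capacity flow: source→left, listed edges, right→sink; max matching = max flow.
Augmenting path A1→B1 (+1); matched 1.
Augmenting path A3→B2 (+1); matched 2.
Augmenting path A5→B5 (+1); matched 3.
Augmenting path A2→B1→A1→B3 (+1); matched 4.
No augmenting path remains; maximum matching = 4.
König certificate: {A1, A3, A5, B1} is a vertex cover of size 4 (every listed pair touches it), so no matching can be larger.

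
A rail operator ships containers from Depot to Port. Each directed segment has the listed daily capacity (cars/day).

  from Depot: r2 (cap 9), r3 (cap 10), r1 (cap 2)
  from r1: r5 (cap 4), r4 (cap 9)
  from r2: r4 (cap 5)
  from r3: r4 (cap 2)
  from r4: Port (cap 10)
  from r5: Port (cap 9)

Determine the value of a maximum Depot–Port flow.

9

Augment Depot→r1→r4→Port: bottleneck 2, flow now 2.
Augment Depot→r2→r4→Port: bottleneck 5, flow now 7.
Augment Depot→r3→r4→Port: bottleneck 2, flow now 9.
No augmenting path remains; maximum flow = 9.
In the residual graph, reachable from Depot: {Depot, r2, r3}.
Min-cut edges: Depot→r1 (2), r2→r4 (5), r3→r4 (2); capacity 2 + 5 + 2 = 9.
This cut is saturated, so no flow can exceed 9.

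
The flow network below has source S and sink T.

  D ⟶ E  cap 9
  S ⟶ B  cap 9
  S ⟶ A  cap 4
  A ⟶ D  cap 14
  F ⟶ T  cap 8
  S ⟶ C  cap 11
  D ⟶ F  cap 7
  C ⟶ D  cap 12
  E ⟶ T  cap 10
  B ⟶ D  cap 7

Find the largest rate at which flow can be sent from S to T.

16

Augment S→A→D→E→T: bottleneck 4, flow now 4.
Augment S→B→D→E→T: bottleneck 5, flow now 9.
Augment S→B→D→F→T: bottleneck 2, flow now 11.
Augment S→C→D→F→T: bottleneck 5, flow now 16.
No augmenting path remains; maximum flow = 16.
In the residual graph, reachable from S: {S, A, B, C, D}.
Min-cut edges: D→E (9), D→F (7); capacity 9 + 7 = 16.
This cut is saturated, so no flow can exceed 16.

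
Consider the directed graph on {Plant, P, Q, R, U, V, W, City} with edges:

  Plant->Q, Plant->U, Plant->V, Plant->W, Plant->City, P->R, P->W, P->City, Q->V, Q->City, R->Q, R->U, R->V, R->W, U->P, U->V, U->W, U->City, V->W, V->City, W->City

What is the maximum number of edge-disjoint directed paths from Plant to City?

5

Assign every edge capacity 1; by Menger, the answer equals the max flow.
Path Plant→City (+1); total 1.
Path Plant→Q→City (+1); total 2.
Path Plant→U→City (+1); total 3.
Path Plant→V→City (+1); total 4.
Path Plant→W→City (+1); total 5.
No residual Plant→City path; max flow = 5.
Certifying cut of size 5: {Plant→City, Plant→Q, Plant→U, Plant→V, Plant→W}.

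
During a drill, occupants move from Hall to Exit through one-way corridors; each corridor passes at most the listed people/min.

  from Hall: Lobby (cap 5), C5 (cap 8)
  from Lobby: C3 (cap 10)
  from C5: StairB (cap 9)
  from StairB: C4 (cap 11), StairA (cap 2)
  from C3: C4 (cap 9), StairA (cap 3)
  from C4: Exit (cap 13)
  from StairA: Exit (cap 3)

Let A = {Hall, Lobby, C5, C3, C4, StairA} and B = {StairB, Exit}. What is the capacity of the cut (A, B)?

25

Edges leaving {Hall, Lobby, C5, C3, C4, StairA}: C5→StairB (9), C4→Exit (13), StairA→Exit (3).
Cut capacity = 9 + 13 + 3 = 25.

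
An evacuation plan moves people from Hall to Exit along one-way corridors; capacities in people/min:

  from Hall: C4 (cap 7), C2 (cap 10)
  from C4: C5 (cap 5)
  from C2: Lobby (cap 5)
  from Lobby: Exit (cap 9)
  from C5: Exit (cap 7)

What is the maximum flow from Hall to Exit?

Augment Hall→C4→C5→Exit: bottleneck 5, flow now 5.
Augment Hall→C2→Lobby→Exit: bottleneck 5, flow now 10.
No augmenting path remains; maximum flow = 10.
In the residual graph, reachable from Hall: {Hall, C4, C2}.
Min-cut edges: C4→C5 (5), C2→Lobby (5); capacity 5 + 5 = 10.
This cut is saturated, so no flow can exceed 10.

10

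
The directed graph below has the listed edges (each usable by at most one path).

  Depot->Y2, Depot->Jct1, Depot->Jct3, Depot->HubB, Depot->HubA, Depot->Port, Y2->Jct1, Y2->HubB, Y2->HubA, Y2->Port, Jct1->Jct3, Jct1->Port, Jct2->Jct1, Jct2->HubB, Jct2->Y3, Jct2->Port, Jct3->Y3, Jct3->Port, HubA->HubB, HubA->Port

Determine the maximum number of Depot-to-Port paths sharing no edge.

5

Assign every edge capacity 1; by Menger, the answer equals the max flow.
Path Depot→Port (+1); total 1.
Path Depot→Y2→Port (+1); total 2.
Path Depot→Jct1→Port (+1); total 3.
Path Depot→Jct3→Port (+1); total 4.
Path Depot→HubA→Port (+1); total 5.
No residual Depot→Port path; max flow = 5.
Certifying cut of size 5: {Depot→HubA, Depot→Jct1, Depot→Jct3, Depot→Port, Depot→Y2}.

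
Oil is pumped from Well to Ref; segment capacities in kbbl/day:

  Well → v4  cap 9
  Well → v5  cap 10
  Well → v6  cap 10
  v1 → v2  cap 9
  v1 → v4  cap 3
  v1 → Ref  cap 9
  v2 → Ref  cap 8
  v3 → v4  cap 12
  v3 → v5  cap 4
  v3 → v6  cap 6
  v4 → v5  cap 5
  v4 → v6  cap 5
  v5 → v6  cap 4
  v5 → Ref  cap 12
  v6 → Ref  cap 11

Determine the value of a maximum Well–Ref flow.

23

Augment Well→v5→Ref: bottleneck 10, flow now 10.
Augment Well→v6→Ref: bottleneck 10, flow now 20.
Augment Well→v4→v5→Ref: bottleneck 2, flow now 22.
Augment Well→v4→v6→Ref: bottleneck 1, flow now 23.
No augmenting path remains; maximum flow = 23.
In the residual graph, reachable from Well: {Well, v4, v5, v6}.
Min-cut edges: v5→Ref (12), v6→Ref (11); capacity 12 + 11 = 23.
This cut is saturated, so no flow can exceed 23.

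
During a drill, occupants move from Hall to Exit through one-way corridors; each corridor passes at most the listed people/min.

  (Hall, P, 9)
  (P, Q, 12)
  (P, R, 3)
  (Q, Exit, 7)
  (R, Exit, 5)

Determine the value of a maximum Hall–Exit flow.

Augment Hall→P→Q→Exit: bottleneck 7, flow now 7.
Augment Hall→P→R→Exit: bottleneck 2, flow now 9.
No augmenting path remains; maximum flow = 9.
In the residual graph, reachable from Hall: {Hall}.
Min-cut edges: Hall→P (9); capacity 9 = 9.
This cut is saturated, so no flow can exceed 9.

9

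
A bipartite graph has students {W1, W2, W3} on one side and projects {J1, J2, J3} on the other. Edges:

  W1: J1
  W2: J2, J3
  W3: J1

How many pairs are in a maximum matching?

2

Unit-capacity flow: source→left, listed edges, right→sink; max matching = max flow.
Augmenting path W1→J1 (+1); matched 1.
Augmenting path W2→J2 (+1); matched 2.
No augmenting path remains; maximum matching = 2.
König certificate: {W2, J1} is a vertex cover of size 2 (every listed pair touches it), so no matching can be larger.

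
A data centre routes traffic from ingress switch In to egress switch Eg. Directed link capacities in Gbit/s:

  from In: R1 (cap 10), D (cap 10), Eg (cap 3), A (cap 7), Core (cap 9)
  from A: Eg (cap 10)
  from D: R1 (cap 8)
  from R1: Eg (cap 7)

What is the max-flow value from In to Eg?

17

Augment In→Eg: bottleneck 3, flow now 3.
Augment In→A→Eg: bottleneck 7, flow now 10.
Augment In→R1→Eg: bottleneck 7, flow now 17.
No augmenting path remains; maximum flow = 17.
In the residual graph, reachable from In: {In, D, Core, R1}.
Min-cut edges: In→A (7), In→Eg (3), R1→Eg (7); capacity 7 + 3 + 7 = 17.
This cut is saturated, so no flow can exceed 17.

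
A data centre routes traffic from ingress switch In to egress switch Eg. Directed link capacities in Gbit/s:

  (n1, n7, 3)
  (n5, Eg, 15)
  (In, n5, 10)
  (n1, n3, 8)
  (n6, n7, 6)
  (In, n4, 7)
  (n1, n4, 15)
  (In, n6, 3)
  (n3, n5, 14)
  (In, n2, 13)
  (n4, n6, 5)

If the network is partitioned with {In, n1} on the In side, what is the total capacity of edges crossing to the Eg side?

59

Edges leaving {In, n1}: In→n2 (13), In→n4 (7), In→n5 (10), In→n6 (3), n1→n3 (8), n1→n4 (15), n1→n7 (3).
Cut capacity = 13 + 7 + 10 + 3 + 8 + 15 + 3 = 59.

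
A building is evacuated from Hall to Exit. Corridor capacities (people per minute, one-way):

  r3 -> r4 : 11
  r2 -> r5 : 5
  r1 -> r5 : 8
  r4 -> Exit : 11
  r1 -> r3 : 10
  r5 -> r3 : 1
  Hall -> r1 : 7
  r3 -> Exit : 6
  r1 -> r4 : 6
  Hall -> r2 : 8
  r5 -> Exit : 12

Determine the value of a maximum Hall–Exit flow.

12

Augment Hall→r1→r3→Exit: bottleneck 6, flow now 6.
Augment Hall→r1→r4→Exit: bottleneck 1, flow now 7.
Augment Hall→r2→r5→Exit: bottleneck 5, flow now 12.
No augmenting path remains; maximum flow = 12.
In the residual graph, reachable from Hall: {Hall, r2}.
Min-cut edges: Hall→r1 (7), r2→r5 (5); capacity 7 + 5 = 12.
This cut is saturated, so no flow can exceed 12.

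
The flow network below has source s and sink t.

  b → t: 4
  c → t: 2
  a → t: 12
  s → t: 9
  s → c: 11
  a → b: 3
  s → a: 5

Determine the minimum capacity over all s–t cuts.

Augment s→t: bottleneck 9, flow now 9.
Augment s→a→t: bottleneck 5, flow now 14.
Augment s→c→t: bottleneck 2, flow now 16.
No augmenting path remains; maximum flow = 16.
By max-flow min-cut, the minimum cut capacity equals the max flow.
In the residual graph, reachable from s: {s, c}.
Min-cut edges: s→a (5), s→t (9), c→t (2); capacity 5 + 9 + 2 = 16.

16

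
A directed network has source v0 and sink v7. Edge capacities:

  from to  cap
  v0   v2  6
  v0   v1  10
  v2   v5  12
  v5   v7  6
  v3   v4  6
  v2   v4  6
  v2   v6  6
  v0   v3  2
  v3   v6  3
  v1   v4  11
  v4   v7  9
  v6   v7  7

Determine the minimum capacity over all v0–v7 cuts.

Augment v0→v1→v4→v7: bottleneck 9, flow now 9.
Augment v0→v2→v5→v7: bottleneck 6, flow now 15.
Augment v0→v3→v6→v7: bottleneck 2, flow now 17.
No augmenting path remains; maximum flow = 17.
By max-flow min-cut, the minimum cut capacity equals the max flow.
In the residual graph, reachable from v0: {v0, v1, v4}.
Min-cut edges: v0→v2 (6), v0→v3 (2), v4→v7 (9); capacity 6 + 2 + 9 = 17.

17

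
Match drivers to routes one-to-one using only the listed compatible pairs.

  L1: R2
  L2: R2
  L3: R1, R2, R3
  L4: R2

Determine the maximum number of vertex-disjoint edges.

Unit-capacity flow: source→left, listed edges, right→sink; max matching = max flow.
Augmenting path L1→R2 (+1); matched 1.
Augmenting path L3→R1 (+1); matched 2.
No augmenting path remains; maximum matching = 2.
König certificate: {L3, R2} is a vertex cover of size 2 (every listed pair touches it), so no matching can be larger.

2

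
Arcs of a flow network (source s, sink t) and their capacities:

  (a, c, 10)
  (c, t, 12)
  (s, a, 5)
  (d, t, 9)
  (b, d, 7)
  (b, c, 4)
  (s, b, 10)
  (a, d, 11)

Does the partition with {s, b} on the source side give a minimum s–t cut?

No — its capacity is 16, but the minimum cut has capacity 15.

Given cut capacity: 5 + 4 + 7 = 16.
Augment s→a→c→t: bottleneck 5, flow now 5.
Augment s→b→c→t: bottleneck 4, flow now 9.
Augment s→b→d→t: bottleneck 6, flow now 15.
No augmenting path remains; maximum flow = 15.
In the residual graph, reachable from s: {s}.
Min-cut edges: s→a (5), s→b (10); capacity 5 + 10 = 15.
Cut capacity 16 exceeds the max flow 15, so it is not minimum.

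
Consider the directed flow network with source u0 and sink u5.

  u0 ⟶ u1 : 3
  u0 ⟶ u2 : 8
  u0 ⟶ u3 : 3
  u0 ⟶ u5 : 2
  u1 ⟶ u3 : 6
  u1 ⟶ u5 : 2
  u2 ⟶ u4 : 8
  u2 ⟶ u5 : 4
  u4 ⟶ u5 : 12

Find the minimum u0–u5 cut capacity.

Augment u0→u5: bottleneck 2, flow now 2.
Augment u0→u1→u5: bottleneck 2, flow now 4.
Augment u0→u2→u5: bottleneck 4, flow now 8.
Augment u0→u2→u4→u5: bottleneck 4, flow now 12.
No augmenting path remains; maximum flow = 12.
By max-flow min-cut, the minimum cut capacity equals the max flow.
In the residual graph, reachable from u0: {u0, u1, u3}.
Min-cut edges: u0→u2 (8), u0→u5 (2), u1→u5 (2); capacity 8 + 2 + 2 = 12.

12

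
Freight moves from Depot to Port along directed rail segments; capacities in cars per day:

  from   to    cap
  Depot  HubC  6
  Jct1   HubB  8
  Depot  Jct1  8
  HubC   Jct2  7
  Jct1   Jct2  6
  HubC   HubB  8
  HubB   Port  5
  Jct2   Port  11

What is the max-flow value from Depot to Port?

14

Augment Depot→Jct1→HubB→Port: bottleneck 5, flow now 5.
Augment Depot→Jct1→Jct2→Port: bottleneck 3, flow now 8.
Augment Depot→HubC→Jct2→Port: bottleneck 6, flow now 14.
No augmenting path remains; maximum flow = 14.
In the residual graph, reachable from Depot: {Depot}.
Min-cut edges: Depot→Jct1 (8), Depot→HubC (6); capacity 8 + 6 = 14.
This cut is saturated, so no flow can exceed 14.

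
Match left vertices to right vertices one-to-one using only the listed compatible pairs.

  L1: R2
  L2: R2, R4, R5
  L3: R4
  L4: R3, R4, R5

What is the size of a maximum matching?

Unit-capacity flow: source→left, listed edges, right→sink; max matching = max flow.
Augmenting path L1→R2 (+1); matched 1.
Augmenting path L2→R4 (+1); matched 2.
Augmenting path L4→R3 (+1); matched 3.
Augmenting path L3→R4→L2→R5 (+1); matched 4.
No augmenting path remains; maximum matching = 4.
König certificate: {L1, L2, L3, L4} is a vertex cover of size 4 (every listed pair touches it), so no matching can be larger.

4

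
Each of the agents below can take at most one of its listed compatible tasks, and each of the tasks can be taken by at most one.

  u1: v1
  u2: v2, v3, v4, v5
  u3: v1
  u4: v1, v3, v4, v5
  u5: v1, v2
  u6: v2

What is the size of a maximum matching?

Unit-capacity flow: source→left, listed edges, right→sink; max matching = max flow.
Augmenting path u1→v1 (+1); matched 1.
Augmenting path u2→v2 (+1); matched 2.
Augmenting path u4→v3 (+1); matched 3.
Augmenting path u5→v2→u2→v4 (+1); matched 4.
No augmenting path remains; maximum matching = 4.
König certificate: {u2, u4, v1, v2} is a vertex cover of size 4 (every listed pair touches it), so no matching can be larger.

4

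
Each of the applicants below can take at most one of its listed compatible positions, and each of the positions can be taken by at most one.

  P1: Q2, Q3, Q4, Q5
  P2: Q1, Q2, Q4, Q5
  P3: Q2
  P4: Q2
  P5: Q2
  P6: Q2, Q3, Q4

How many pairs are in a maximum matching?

Unit-capacity flow: source→left, listed edges, right→sink; max matching = max flow.
Augmenting path P1→Q2 (+1); matched 1.
Augmenting path P2→Q1 (+1); matched 2.
Augmenting path P6→Q3 (+1); matched 3.
Augmenting path P3→Q2→P1→Q4 (+1); matched 4.
No augmenting path remains; maximum matching = 4.
König certificate: {P1, P2, P6, Q2} is a vertex cover of size 4 (every listed pair touches it), so no matching can be larger.

4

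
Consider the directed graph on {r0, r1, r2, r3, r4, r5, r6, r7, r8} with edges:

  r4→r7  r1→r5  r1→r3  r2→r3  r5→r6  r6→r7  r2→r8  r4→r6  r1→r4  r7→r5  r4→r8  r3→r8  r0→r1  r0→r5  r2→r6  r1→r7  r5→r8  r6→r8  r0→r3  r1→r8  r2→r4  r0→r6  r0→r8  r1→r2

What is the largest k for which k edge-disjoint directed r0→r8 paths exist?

Assign every edge capacity 1; by Menger, the answer equals the max flow.
Path r0→r8 (+1); total 1.
Path r0→r1→r8 (+1); total 2.
Path r0→r3→r8 (+1); total 3.
Path r0→r5→r8 (+1); total 4.
Path r0→r6→r8 (+1); total 5.
No residual r0→r8 path; max flow = 5.
Certifying cut of size 5: {r0→r1, r0→r3, r0→r5, r0→r6, r0→r8}.

5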